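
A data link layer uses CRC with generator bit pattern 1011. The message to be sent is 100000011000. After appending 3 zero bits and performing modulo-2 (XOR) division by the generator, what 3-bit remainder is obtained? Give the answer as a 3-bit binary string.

101

Append 3 zeros: 100000011000000. Divide by 1011 (XOR where the leading bit is 1):
  pos 0: 1000 XOR 1011 = 0011
  pos 2: 1100 XOR 1011 = 0111
  pos 3: 1110 XOR 1011 = 0101
  pos 4: 1011 XOR 1011 = 0000
  pos 8: 1000 XOR 1011 = 0011
  pos 10: 1100 XOR 1011 = 0111
  pos 11: 1110 XOR 1011 = 0101
Remainder (last 3 bits) = 101. This is the CRC / FCS.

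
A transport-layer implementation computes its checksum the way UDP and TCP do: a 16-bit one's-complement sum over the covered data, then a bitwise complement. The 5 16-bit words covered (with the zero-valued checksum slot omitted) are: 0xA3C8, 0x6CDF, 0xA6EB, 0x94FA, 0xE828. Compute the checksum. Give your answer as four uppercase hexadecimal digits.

One's-complement addition (fold any carry out of bit 15 back into bit 0):
  0xA3C8 + 0x6CDF = 0x110A7 → wrap carry → 0x10A8
  0x10A8 + 0xA6EB = 0x0B793
  0xB793 + 0x94FA = 0x14C8D → wrap carry → 0x4C8E
  0x4C8E + 0xE828 = 0x134B6 → wrap carry → 0x34B7
One's-complement sum = 0x34B7.
Checksum = ~0x34B7 & 0xFFFF = 0xCB48.

CB48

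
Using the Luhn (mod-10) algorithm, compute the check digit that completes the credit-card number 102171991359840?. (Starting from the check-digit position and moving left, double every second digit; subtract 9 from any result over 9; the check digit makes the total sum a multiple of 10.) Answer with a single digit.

Partial digits right→left: 0 4 8 9 5 3 1 9 9 1 7 1 2 0 1
Double every second digit counting from the check-digit position (so the 1st, 3rd, 5th, ... of the partial from the right).
  doubled (with −9 where >9): 0 7 1 2 9 5 4 2 → sum 30
  kept as-is: 4 9 3 9 1 1 0 → sum 27
Total = 30 + 27 = 57.
Check digit = (10 − (57 mod 10)) mod 10 = 3.

3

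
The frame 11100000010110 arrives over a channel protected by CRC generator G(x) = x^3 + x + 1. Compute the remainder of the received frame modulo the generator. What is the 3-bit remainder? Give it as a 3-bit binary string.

100

Modulo-2 division of 11100000010110 by 1011:
  pos 0: 1110 XOR 1011 = 0101
  pos 1: 1010 XOR 1011 = 0001
  pos 4: 1000 XOR 1011 = 0011
  pos 6: 1101 XOR 1011 = 0110
  pos 7: 1100 XOR 1011 = 0111
  pos 8: 1111 XOR 1011 = 0100
  pos 9: 1001 XOR 1011 = 0010
Remainder = 100 (nonzero — an error is detected).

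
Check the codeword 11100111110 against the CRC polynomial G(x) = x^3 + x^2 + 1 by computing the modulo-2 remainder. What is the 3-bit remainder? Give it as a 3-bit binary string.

Modulo-2 division of 11100111110 by 1101:
  pos 0: 1110 XOR 1101 = 0011
  pos 2: 1101 XOR 1101 = 0000
  pos 6: 1111 XOR 1101 = 0010
Remainder = 100 (nonzero — an error is detected).

100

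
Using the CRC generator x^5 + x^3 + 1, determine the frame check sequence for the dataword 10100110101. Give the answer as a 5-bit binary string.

Append 5 zeros: 1010011010100000. Divide by 101001 (XOR where the leading bit is 1):
  pos 0: 101001 XOR 101001 = 000000
  pos 6: 101010 XOR 101001 = 000011
  pos 10: 110000 XOR 101001 = 011001
Remainder (last 5 bits) = 11001. This is the CRC / FCS.

11001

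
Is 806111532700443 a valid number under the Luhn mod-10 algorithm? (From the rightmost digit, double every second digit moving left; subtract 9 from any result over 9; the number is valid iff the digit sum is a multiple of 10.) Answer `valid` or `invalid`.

invalid

From the right, keep odd positions and double even positions (subtract 9 from any doubled value over 9):
  doubled (positions 2,4,...): 8 0 5 6 2 2 0 → sum 23
  kept (positions 1,3,...): 3 4 0 2 5 1 6 8 → sum 29
Total = 52.
52 mod 10 = 2, so the number is invalid.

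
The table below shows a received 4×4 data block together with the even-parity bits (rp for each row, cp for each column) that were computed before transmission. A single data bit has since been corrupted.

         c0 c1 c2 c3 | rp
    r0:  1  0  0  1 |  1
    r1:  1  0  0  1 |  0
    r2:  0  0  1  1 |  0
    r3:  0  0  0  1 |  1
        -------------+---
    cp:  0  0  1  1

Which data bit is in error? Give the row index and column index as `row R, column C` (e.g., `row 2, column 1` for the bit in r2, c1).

Recompute each row's even parity and compare to rp:
  r0: data parity 0, sent rp 1 → mismatch
  r1: data parity 0, sent rp 0 → ok
  r2: data parity 0, sent rp 0 → ok
  r3: data parity 1, sent rp 1 → ok
Recompute each column's even parity and compare to cp:
  c0: data parity 0, sent cp 0 → ok
  c1: data parity 0, sent cp 0 → ok
  c2: data parity 1, sent cp 1 → ok
  c3: data parity 0, sent cp 1 → mismatch
Exactly one row (r0) and one column (c3) fail → the flipped bit is at their intersection.

row 0, column 3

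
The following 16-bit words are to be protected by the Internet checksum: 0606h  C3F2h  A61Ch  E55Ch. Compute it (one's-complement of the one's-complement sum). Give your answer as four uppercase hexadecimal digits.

AA8D

One's-complement addition (fold any carry out of bit 15 back into bit 0):
  0x0606 + 0xC3F2 = 0x0C9F8
  0xC9F8 + 0xA61C = 0x17014 → wrap carry → 0x7015
  0x7015 + 0xE55C = 0x15571 → wrap carry → 0x5572
One's-complement sum = 0x5572.
Checksum = ~0x5572 & 0xFFFF = 0xAA8D.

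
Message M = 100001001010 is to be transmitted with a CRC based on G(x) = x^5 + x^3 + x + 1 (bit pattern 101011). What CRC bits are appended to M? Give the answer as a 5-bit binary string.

Append 5 zeros: 10000100101000000. Divide by 101011 (XOR where the leading bit is 1):
  pos 0: 100001 XOR 101011 = 001010
  pos 2: 101000 XOR 101011 = 000011
  pos 6: 111010 XOR 101011 = 010001
  pos 7: 100010 XOR 101011 = 001001
  pos 9: 100100 XOR 101011 = 001111
  pos 11: 111100 XOR 101011 = 010111
Remainder (last 5 bits) = 10111. This is the CRC / FCS.

10111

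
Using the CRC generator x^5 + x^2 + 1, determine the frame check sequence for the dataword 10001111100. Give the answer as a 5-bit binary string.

Append 5 zeros: 1000111110000000. Divide by 100101 (XOR where the leading bit is 1):
  pos 0: 100011 XOR 100101 = 000110
  pos 3: 110111 XOR 100101 = 010010
  pos 4: 100100 XOR 100101 = 000001
  pos 9: 100000 XOR 100101 = 000101
Remainder (last 5 bits) = 01010. This is the CRC / FCS.

01010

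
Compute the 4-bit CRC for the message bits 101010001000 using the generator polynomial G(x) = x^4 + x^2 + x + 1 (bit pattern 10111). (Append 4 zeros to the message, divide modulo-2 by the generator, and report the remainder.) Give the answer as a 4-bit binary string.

Append 4 zeros: 1010100010000000. Divide by 10111 (XOR where the leading bit is 1):
  pos 0: 10101 XOR 10111 = 00010
  pos 3: 10000 XOR 10111 = 00111
  pos 5: 11110 XOR 10111 = 01001
  pos 6: 10010 XOR 10111 = 00101
  pos 8: 10100 XOR 10111 = 00011
  pos 11: 11000 XOR 10111 = 01111
Remainder (last 4 bits) = 1111. This is the CRC / FCS.

1111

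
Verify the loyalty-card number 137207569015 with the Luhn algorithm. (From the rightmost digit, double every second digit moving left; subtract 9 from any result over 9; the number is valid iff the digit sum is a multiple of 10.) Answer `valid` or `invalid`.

From the right, keep odd positions and double even positions (subtract 9 from any doubled value over 9):
  doubled (positions 2,4,...): 2 9 1 0 5 2 → sum 19
  kept (positions 1,3,...): 5 0 6 7 2 3 → sum 23
Total = 42.
42 mod 10 = 2, so the number is invalid.

invalid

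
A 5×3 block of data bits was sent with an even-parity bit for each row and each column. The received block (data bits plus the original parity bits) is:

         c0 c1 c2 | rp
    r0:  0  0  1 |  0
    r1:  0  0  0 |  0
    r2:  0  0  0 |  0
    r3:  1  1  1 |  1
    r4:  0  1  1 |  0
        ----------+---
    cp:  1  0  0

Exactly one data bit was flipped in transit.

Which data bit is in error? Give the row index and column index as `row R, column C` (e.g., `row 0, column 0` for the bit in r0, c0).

row 0, column 2

Recompute each row's even parity and compare to rp:
  r0: data parity 1, sent rp 0 → mismatch
  r1: data parity 0, sent rp 0 → ok
  r2: data parity 0, sent rp 0 → ok
  r3: data parity 1, sent rp 1 → ok
  r4: data parity 0, sent rp 0 → ok
Recompute each column's even parity and compare to cp:
  c0: data parity 1, sent cp 1 → ok
  c1: data parity 0, sent cp 0 → ok
  c2: data parity 1, sent cp 0 → mismatch
Exactly one row (r0) and one column (c2) fail → the flipped bit is at their intersection.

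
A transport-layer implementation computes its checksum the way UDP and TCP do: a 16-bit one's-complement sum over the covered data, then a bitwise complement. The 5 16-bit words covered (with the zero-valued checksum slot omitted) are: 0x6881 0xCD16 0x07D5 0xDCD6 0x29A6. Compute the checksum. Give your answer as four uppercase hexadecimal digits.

One's-complement addition (fold any carry out of bit 15 back into bit 0):
  0x6881 + 0xCD16 = 0x13597 → wrap carry → 0x3598
  0x3598 + 0x07D5 = 0x03D6D
  0x3D6D + 0xDCD6 = 0x11A43 → wrap carry → 0x1A44
  0x1A44 + 0x29A6 = 0x043EA
One's-complement sum = 0x43EA.
Checksum = ~0x43EA & 0xFFFF = 0xBC15.

BC15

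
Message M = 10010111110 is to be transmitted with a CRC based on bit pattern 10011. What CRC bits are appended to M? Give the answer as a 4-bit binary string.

1001

Append 4 zeros: 100101111100000. Divide by 10011 (XOR where the leading bit is 1):
  pos 0: 10010 XOR 10011 = 00001
  pos 4: 11111 XOR 10011 = 01100
  pos 5: 11001 XOR 10011 = 01010
  pos 6: 10100 XOR 10011 = 00111
  pos 8: 11100 XOR 10011 = 01111
  pos 9: 11110 XOR 10011 = 01101
  pos 10: 11010 XOR 10011 = 01001
Remainder (last 4 bits) = 1001. This is the CRC / FCS.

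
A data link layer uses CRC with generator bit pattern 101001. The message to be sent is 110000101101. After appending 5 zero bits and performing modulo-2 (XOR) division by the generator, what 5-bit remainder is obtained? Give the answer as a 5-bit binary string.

00111

Append 5 zeros: 11000010110100000. Divide by 101001 (XOR where the leading bit is 1):
  pos 0: 110000 XOR 101001 = 011001
  pos 1: 110011 XOR 101001 = 011010
  pos 2: 110100 XOR 101001 = 011101
  pos 3: 111011 XOR 101001 = 010010
  pos 4: 100101 XOR 101001 = 001100
  pos 6: 110001 XOR 101001 = 011000
  pos 7: 110000 XOR 101001 = 011001
  pos 8: 110010 XOR 101001 = 011011
  pos 9: 110110 XOR 101001 = 011111
  pos 10: 111110 XOR 101001 = 010111
  pos 11: 101110 XOR 101001 = 000111
Remainder (last 5 bits) = 00111. This is the CRC / FCS.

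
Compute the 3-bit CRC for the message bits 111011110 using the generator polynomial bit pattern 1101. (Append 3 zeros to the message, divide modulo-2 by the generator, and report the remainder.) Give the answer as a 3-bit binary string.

101

Append 3 zeros: 111011110000. Divide by 1101 (XOR where the leading bit is 1):
  pos 0: 1110 XOR 1101 = 0011
  pos 2: 1111 XOR 1101 = 0010
  pos 4: 1011 XOR 1101 = 0110
  pos 5: 1100 XOR 1101 = 0001
  pos 8: 1000 XOR 1101 = 0101
Remainder (last 3 bits) = 101. This is the CRC / FCS.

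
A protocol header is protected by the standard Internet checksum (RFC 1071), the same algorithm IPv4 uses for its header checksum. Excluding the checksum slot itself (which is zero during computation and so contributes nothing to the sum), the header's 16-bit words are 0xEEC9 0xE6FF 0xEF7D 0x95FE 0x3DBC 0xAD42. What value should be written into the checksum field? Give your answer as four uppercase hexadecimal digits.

B9BA

One's-complement addition (fold any carry out of bit 15 back into bit 0):
  0xEEC9 + 0xE6FF = 0x1D5C8 → wrap carry → 0xD5C9
  0xD5C9 + 0xEF7D = 0x1C546 → wrap carry → 0xC547
  0xC547 + 0x95FE = 0x15B45 → wrap carry → 0x5B46
  0x5B46 + 0x3DBC = 0x09902
  0x9902 + 0xAD42 = 0x14644 → wrap carry → 0x4645
One's-complement sum = 0x4645.
Checksum = ~0x4645 & 0xFFFF = 0xB9BA.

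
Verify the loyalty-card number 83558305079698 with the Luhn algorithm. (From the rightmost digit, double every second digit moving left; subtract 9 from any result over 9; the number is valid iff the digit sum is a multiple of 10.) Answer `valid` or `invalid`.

From the right, keep odd positions and double even positions (subtract 9 from any doubled value over 9):
  doubled (positions 2,4,...): 9 9 0 0 7 1 7 → sum 33
  kept (positions 1,3,...): 8 6 7 5 3 5 3 → sum 37
Total = 70.
70 mod 10 = 0, so the number is valid.

valid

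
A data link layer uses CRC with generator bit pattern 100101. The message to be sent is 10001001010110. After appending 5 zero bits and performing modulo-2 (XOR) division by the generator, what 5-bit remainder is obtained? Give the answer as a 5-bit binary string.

Append 5 zeros: 1000100101011000000. Divide by 100101 (XOR where the leading bit is 1):
  pos 0: 100010 XOR 100101 = 000111
  pos 3: 111010 XOR 100101 = 011111
  pos 4: 111111 XOR 100101 = 011010
  pos 5: 110100 XOR 100101 = 010001
  pos 6: 100011 XOR 100101 = 000110
  pos 9: 110100 XOR 100101 = 010001
  pos 10: 100010 XOR 100101 = 000111
  pos 13: 111000 XOR 100101 = 011101
Remainder (last 5 bits) = 11101. This is the CRC / FCS.

11101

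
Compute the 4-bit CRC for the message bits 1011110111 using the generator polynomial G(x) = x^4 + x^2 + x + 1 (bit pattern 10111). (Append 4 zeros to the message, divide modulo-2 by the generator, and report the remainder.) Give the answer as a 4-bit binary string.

Append 4 zeros: 10111101110000. Divide by 10111 (XOR where the leading bit is 1):
  pos 0: 10111 XOR 10111 = 00000
  pos 5: 10111 XOR 10111 = 00000
Remainder (last 4 bits) = 0000. This is the CRC / FCS.

0000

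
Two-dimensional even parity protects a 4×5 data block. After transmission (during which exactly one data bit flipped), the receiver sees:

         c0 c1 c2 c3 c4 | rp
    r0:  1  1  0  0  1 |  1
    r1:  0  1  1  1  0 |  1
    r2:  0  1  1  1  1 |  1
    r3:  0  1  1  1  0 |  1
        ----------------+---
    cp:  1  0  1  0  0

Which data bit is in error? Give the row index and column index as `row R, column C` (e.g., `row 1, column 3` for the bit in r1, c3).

row 2, column 3

Recompute each row's even parity and compare to rp:
  r0: data parity 1, sent rp 1 → ok
  r1: data parity 1, sent rp 1 → ok
  r2: data parity 0, sent rp 1 → mismatch
  r3: data parity 1, sent rp 1 → ok
Recompute each column's even parity and compare to cp:
  c0: data parity 1, sent cp 1 → ok
  c1: data parity 0, sent cp 0 → ok
  c2: data parity 1, sent cp 1 → ok
  c3: data parity 1, sent cp 0 → mismatch
  c4: data parity 0, sent cp 0 → ok
Exactly one row (r2) and one column (c3) fail → the flipped bit is at their intersection.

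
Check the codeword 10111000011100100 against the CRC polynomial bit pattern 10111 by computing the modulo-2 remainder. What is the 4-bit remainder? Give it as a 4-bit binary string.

Modulo-2 division of 10111000011100100 by 10111:
  pos 0: 10111 XOR 10111 = 00000
  pos 9: 11100 XOR 10111 = 01011
  pos 10: 10111 XOR 10111 = 00000
Remainder = 0000 (zero — the frame passes the CRC check).

0000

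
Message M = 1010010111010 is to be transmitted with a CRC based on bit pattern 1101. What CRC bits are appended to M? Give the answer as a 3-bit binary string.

011

Append 3 zeros: 1010010111010000. Divide by 1101 (XOR where the leading bit is 1):
  pos 0: 1010 XOR 1101 = 0111
  pos 1: 1110 XOR 1101 = 0011
  pos 3: 1110 XOR 1101 = 0011
  pos 5: 1111 XOR 1101 = 0010
  pos 7: 1010 XOR 1101 = 0111
  pos 8: 1111 XOR 1101 = 0010
  pos 10: 1000 XOR 1101 = 0101
  pos 11: 1010 XOR 1101 = 0111
  pos 12: 1110 XOR 1101 = 0011
Remainder (last 3 bits) = 011. This is the CRC / FCS.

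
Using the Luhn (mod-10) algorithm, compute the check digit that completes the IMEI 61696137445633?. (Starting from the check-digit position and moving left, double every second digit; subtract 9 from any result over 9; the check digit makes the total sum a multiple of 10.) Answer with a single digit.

Partial digits right→left: 3 3 6 5 4 4 7 3 1 6 9 6 1 6
Double every second digit counting from the check-digit position (so the 1st, 3rd, 5th, ... of the partial from the right).
  doubled (with −9 where >9): 6 3 8 5 2 9 2 → sum 35
  kept as-is: 3 5 4 3 6 6 6 → sum 33
Total = 35 + 33 = 68.
Check digit = (10 − (68 mod 10)) mod 10 = 2.

2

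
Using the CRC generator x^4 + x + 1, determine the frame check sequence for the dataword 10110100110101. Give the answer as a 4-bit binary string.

Append 4 zeros: 101101001101010000. Divide by 10011 (XOR where the leading bit is 1):
  pos 0: 10110 XOR 10011 = 00101
  pos 2: 10110 XOR 10011 = 00101
  pos 4: 10101 XOR 10011 = 00110
  pos 6: 11010 XOR 10011 = 01001
  pos 7: 10011 XOR 10011 = 00000
  pos 13: 10000 XOR 10011 = 00011
Remainder (last 4 bits) = 0011. This is the CRC / FCS.

0011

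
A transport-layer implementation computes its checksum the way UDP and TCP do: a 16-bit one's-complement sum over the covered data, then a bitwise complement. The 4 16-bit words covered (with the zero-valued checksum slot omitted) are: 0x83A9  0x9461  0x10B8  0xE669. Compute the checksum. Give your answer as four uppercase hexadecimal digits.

F0D2

One's-complement addition (fold any carry out of bit 15 back into bit 0):
  0x83A9 + 0x9461 = 0x1180A → wrap carry → 0x180B
  0x180B + 0x10B8 = 0x028C3
  0x28C3 + 0xE669 = 0x10F2C → wrap carry → 0x0F2D
One's-complement sum = 0x0F2D.
Checksum = ~0x0F2D & 0xFFFF = 0xF0D2.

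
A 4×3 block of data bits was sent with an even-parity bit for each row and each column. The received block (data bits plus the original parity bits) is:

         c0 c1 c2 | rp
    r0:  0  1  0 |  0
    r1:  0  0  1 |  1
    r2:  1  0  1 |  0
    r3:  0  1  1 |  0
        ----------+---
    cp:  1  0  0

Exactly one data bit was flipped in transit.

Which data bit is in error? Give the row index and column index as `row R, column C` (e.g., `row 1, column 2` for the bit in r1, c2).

row 0, column 2

Recompute each row's even parity and compare to rp:
  r0: data parity 1, sent rp 0 → mismatch
  r1: data parity 1, sent rp 1 → ok
  r2: data parity 0, sent rp 0 → ok
  r3: data parity 0, sent rp 0 → ok
Recompute each column's even parity and compare to cp:
  c0: data parity 1, sent cp 1 → ok
  c1: data parity 0, sent cp 0 → ok
  c2: data parity 1, sent cp 0 → mismatch
Exactly one row (r0) and one column (c2) fail → the flipped bit is at their intersection.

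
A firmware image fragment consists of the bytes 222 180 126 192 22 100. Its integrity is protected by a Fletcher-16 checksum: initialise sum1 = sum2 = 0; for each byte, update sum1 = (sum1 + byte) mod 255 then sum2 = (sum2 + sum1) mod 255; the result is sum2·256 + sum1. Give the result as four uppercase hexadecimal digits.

Running sums (mod 255):
  after byte 0 (222): sum1=222, sum2=222
  after byte 1 (180): sum1=147, sum2=114
  after byte 2 (126): sum1=18, sum2=132
  after byte 3 (192): sum1=210, sum2=87
  after byte 4 (22): sum1=232, sum2=64
  after byte 5 (100): sum1=77, sum2=141
Checksum = sum2·256 + sum1 = 141·256 + 77 = 36173 = 0x8D4D.

8D4D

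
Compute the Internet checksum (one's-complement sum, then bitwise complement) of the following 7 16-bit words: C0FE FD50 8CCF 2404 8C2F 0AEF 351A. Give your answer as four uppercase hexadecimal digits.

One's-complement addition (fold any carry out of bit 15 back into bit 0):
  0xC0FE + 0xFD50 = 0x1BE4E → wrap carry → 0xBE4F
  0xBE4F + 0x8CCF = 0x14B1E → wrap carry → 0x4B1F
  0x4B1F + 0x2404 = 0x06F23
  0x6F23 + 0x8C2F = 0x0FB52
  0xFB52 + 0x0AEF = 0x10641 → wrap carry → 0x0642
  0x0642 + 0x351A = 0x03B5C
One's-complement sum = 0x3B5C.
Checksum = ~0x3B5C & 0xFFFF = 0xC4A3.

C4A3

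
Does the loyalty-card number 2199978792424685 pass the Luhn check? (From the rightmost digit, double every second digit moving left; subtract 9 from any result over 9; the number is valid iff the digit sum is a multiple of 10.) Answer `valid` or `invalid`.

valid

From the right, keep odd positions and double even positions (subtract 9 from any doubled value over 9):
  doubled (positions 2,4,...): 7 8 8 9 7 9 9 4 → sum 61
  kept (positions 1,3,...): 5 6 2 2 7 7 9 1 → sum 39
Total = 100.
100 mod 10 = 0, so the number is valid.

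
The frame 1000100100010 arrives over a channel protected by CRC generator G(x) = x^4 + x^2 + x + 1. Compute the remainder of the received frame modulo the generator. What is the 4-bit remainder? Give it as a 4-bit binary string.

0000

Modulo-2 division of 1000100100010 by 10111:
  pos 0: 10001 XOR 10111 = 00110
  pos 2: 11000 XOR 10111 = 01111
  pos 3: 11111 XOR 10111 = 01000
  pos 4: 10000 XOR 10111 = 00111
  pos 6: 11100 XOR 10111 = 01011
  pos 7: 10111 XOR 10111 = 00000
Remainder = 0000 (zero — the frame passes the CRC check).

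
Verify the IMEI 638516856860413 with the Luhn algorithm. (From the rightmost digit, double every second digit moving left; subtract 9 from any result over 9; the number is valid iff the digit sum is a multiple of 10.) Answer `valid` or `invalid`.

From the right, keep odd positions and double even positions (subtract 9 from any doubled value over 9):
  doubled (positions 2,4,...): 2 0 7 1 3 1 6 → sum 20
  kept (positions 1,3,...): 3 4 6 6 8 1 8 6 → sum 42
Total = 62.
62 mod 10 = 2, so the number is invalid.

invalid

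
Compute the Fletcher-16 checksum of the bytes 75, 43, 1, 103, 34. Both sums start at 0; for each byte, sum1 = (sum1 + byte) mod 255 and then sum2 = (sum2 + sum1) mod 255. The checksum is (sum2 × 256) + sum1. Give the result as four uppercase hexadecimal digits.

Running sums (mod 255):
  after byte 0 (75): sum1=75, sum2=75
  after byte 1 (43): sum1=118, sum2=193
  after byte 2 (1): sum1=119, sum2=57
  after byte 3 (103): sum1=222, sum2=24
  after byte 4 (34): sum1=1, sum2=25
Checksum = sum2·256 + sum1 = 25·256 + 1 = 6401 = 0x1901.

1901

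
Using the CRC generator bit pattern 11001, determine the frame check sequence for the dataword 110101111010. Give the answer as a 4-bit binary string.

Append 4 zeros: 1101011110100000. Divide by 11001 (XOR where the leading bit is 1):
  pos 0: 11010 XOR 11001 = 00011
  pos 3: 11111 XOR 11001 = 00110
  pos 5: 11010 XOR 11001 = 00011
  pos 8: 11100 XOR 11001 = 00101
  pos 10: 10100 XOR 11001 = 01101
  pos 11: 11010 XOR 11001 = 00011
Remainder (last 4 bits) = 0011. This is the CRC / FCS.

0011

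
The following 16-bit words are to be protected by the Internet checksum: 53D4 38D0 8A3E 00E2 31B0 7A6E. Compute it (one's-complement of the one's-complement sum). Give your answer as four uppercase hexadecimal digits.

One's-complement addition (fold any carry out of bit 15 back into bit 0):
  0x53D4 + 0x38D0 = 0x08CA4
  0x8CA4 + 0x8A3E = 0x116E2 → wrap carry → 0x16E3
  0x16E3 + 0x00E2 = 0x017C5
  0x17C5 + 0x31B0 = 0x04975
  0x4975 + 0x7A6E = 0x0C3E3
One's-complement sum = 0xC3E3.
Checksum = ~0xC3E3 & 0xFFFF = 0x3C1C.

3C1C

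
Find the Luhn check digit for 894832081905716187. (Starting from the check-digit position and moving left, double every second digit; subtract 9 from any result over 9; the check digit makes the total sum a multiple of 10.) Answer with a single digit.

Partial digits right→left: 7 8 1 6 1 7 5 0 9 1 8 0 2 3 8 4 9 8
Double every second digit counting from the check-digit position (so the 1st, 3rd, 5th, ... of the partial from the right).
  doubled (with −9 where >9): 5 2 2 1 9 7 4 7 9 → sum 46
  kept as-is: 8 6 7 0 1 0 3 4 8 → sum 37
Total = 46 + 37 = 83.
Check digit = (10 − (83 mod 10)) mod 10 = 7.

7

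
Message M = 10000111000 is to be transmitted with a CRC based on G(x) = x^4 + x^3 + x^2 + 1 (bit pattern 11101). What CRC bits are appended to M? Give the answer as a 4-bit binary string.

Append 4 zeros: 100001110000000. Divide by 11101 (XOR where the leading bit is 1):
  pos 0: 10000 XOR 11101 = 01101
  pos 1: 11011 XOR 11101 = 00110
  pos 3: 11011 XOR 11101 = 00110
  pos 5: 11000 XOR 11101 = 00101
  pos 7: 10100 XOR 11101 = 01001
  pos 8: 10010 XOR 11101 = 01111
  pos 9: 11110 XOR 11101 = 00011
Remainder (last 4 bits) = 0110. This is the CRC / FCS.

0110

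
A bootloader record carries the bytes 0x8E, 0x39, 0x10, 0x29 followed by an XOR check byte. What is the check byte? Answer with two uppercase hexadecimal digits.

XOR the bytes together:
  start with 0x8E
  0x8E ⊕ 0x39 = 0xB7
  0xB7 ⊕ 0x10 = 0xA7
  0xA7 ⊕ 0x29 = 0x8E

8E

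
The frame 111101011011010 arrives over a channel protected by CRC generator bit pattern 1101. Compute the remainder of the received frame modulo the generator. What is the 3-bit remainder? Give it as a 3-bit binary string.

000

Modulo-2 division of 111101011011010 by 1101:
  pos 0: 1111 XOR 1101 = 0010
  pos 2: 1001 XOR 1101 = 0100
  pos 3: 1000 XOR 1101 = 0101
  pos 4: 1011 XOR 1101 = 0110
  pos 5: 1101 XOR 1101 = 0000
  pos 10: 1101 XOR 1101 = 0000
Remainder = 000 (zero — the frame passes the CRC check).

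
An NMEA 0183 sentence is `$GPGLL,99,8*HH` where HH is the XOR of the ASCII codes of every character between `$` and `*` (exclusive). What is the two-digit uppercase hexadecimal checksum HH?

XOR the ASCII codes of the payload characters:
  'G' = 0x47 → acc = 0x47
  'P' = 0x50 → acc = 0x17
  'G' = 0x47 → acc = 0x50
  'L' = 0x4C → acc = 0x1C
  'L' = 0x4C → acc = 0x50
  ',' = 0x2C → acc = 0x7C
  '9' = 0x39 → acc = 0x45
  '9' = 0x39 → acc = 0x7C
  ',' = 0x2C → acc = 0x50
  '8' = 0x38 → acc = 0x68
Checksum = 0x68.

68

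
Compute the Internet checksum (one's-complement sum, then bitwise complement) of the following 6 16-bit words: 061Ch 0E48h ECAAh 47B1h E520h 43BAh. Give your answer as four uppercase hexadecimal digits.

One's-complement addition (fold any carry out of bit 15 back into bit 0):
  0x061C + 0x0E48 = 0x01464
  0x1464 + 0xECAA = 0x1010E → wrap carry → 0x010F
  0x010F + 0x47B1 = 0x048C0
  0x48C0 + 0xE520 = 0x12DE0 → wrap carry → 0x2DE1
  0x2DE1 + 0x43BA = 0x0719B
One's-complement sum = 0x719B.
Checksum = ~0x719B & 0xFFFF = 0x8E64.

8E64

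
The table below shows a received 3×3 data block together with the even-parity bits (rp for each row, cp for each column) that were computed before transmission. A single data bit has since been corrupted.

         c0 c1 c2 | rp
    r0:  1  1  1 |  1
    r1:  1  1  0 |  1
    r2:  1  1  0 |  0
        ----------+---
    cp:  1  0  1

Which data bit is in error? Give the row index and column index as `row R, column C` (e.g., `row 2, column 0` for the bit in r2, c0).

Recompute each row's even parity and compare to rp:
  r0: data parity 1, sent rp 1 → ok
  r1: data parity 0, sent rp 1 → mismatch
  r2: data parity 0, sent rp 0 → ok
Recompute each column's even parity and compare to cp:
  c0: data parity 1, sent cp 1 → ok
  c1: data parity 1, sent cp 0 → mismatch
  c2: data parity 1, sent cp 1 → ok
Exactly one row (r1) and one column (c1) fail → the flipped bit is at their intersection.

row 1, column 1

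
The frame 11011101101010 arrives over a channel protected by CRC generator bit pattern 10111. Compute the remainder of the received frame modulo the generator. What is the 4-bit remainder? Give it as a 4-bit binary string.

0100

Modulo-2 division of 11011101101010 by 10111:
  pos 0: 11011 XOR 10111 = 01100
  pos 1: 11001 XOR 10111 = 01110
  pos 2: 11100 XOR 10111 = 01011
  pos 3: 10111 XOR 10111 = 00000
  pos 8: 10101 XOR 10111 = 00010
Remainder = 0100 (nonzero — an error is detected).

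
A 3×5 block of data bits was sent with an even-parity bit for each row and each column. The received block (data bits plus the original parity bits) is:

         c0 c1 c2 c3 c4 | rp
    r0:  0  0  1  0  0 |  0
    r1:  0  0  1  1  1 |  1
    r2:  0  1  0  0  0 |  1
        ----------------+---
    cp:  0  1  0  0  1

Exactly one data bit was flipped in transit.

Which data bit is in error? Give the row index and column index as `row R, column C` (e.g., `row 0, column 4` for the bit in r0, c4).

Recompute each row's even parity and compare to rp:
  r0: data parity 1, sent rp 0 → mismatch
  r1: data parity 1, sent rp 1 → ok
  r2: data parity 1, sent rp 1 → ok
Recompute each column's even parity and compare to cp:
  c0: data parity 0, sent cp 0 → ok
  c1: data parity 1, sent cp 1 → ok
  c2: data parity 0, sent cp 0 → ok
  c3: data parity 1, sent cp 0 → mismatch
  c4: data parity 1, sent cp 1 → ok
Exactly one row (r0) and one column (c3) fail → the flipped bit is at their intersection.

row 0, column 3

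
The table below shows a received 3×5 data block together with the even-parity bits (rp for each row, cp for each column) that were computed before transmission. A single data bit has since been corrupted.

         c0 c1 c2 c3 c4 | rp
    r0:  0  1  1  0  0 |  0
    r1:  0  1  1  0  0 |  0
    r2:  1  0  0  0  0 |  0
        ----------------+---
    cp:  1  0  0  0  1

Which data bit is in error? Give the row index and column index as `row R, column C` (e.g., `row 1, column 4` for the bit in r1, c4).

Recompute each row's even parity and compare to rp:
  r0: data parity 0, sent rp 0 → ok
  r1: data parity 0, sent rp 0 → ok
  r2: data parity 1, sent rp 0 → mismatch
Recompute each column's even parity and compare to cp:
  c0: data parity 1, sent cp 1 → ok
  c1: data parity 0, sent cp 0 → ok
  c2: data parity 0, sent cp 0 → ok
  c3: data parity 0, sent cp 0 → ok
  c4: data parity 0, sent cp 1 → mismatch
Exactly one row (r2) and one column (c4) fail → the flipped bit is at their intersection.

row 2, column 4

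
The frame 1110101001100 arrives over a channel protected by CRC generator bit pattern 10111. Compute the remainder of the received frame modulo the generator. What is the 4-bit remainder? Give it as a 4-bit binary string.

0100

Modulo-2 division of 1110101001100 by 10111:
  pos 0: 11101 XOR 10111 = 01010
  pos 1: 10100 XOR 10111 = 00011
  pos 4: 11100 XOR 10111 = 01011
  pos 5: 10111 XOR 10111 = 00000
Remainder = 0100 (nonzero — an error is detected).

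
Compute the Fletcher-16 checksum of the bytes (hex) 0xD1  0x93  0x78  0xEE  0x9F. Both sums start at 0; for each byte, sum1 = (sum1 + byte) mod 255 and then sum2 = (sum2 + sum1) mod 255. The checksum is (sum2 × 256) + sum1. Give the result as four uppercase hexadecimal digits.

4E6C

Running sums (mod 255):
  after byte 0 (0xD1): sum1=209, sum2=209
  after byte 1 (0x93): sum1=101, sum2=55
  after byte 2 (0x78): sum1=221, sum2=21
  after byte 3 (0xEE): sum1=204, sum2=225
  after byte 4 (0x9F): sum1=108, sum2=78
Checksum = sum2·256 + sum1 = 78·256 + 108 = 20076 = 0x4E6C.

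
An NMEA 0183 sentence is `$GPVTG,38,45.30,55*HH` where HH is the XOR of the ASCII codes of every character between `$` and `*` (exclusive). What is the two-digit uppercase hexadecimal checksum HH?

59

XOR the ASCII codes of the payload characters:
  'G' = 0x47 → acc = 0x47
  'P' = 0x50 → acc = 0x17
  'V' = 0x56 → acc = 0x41
  'T' = 0x54 → acc = 0x15
  'G' = 0x47 → acc = 0x52
  ',' = 0x2C → acc = 0x7E
  '3' = 0x33 → acc = 0x4D
  '8' = 0x38 → acc = 0x75
  ',' = 0x2C → acc = 0x59
  '4' = 0x34 → acc = 0x6D
  '5' = 0x35 → acc = 0x58
  '.' = 0x2E → acc = 0x76
  '3' = 0x33 → acc = 0x45
  '0' = 0x30 → acc = 0x75
  ',' = 0x2C → acc = 0x59
  '5' = 0x35 → acc = 0x6C
  '5' = 0x35 → acc = 0x59
Checksum = 0x59.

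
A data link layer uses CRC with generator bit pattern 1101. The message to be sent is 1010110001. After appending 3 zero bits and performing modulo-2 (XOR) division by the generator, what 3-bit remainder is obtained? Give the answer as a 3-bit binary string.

000

Append 3 zeros: 1010110001000. Divide by 1101 (XOR where the leading bit is 1):
  pos 0: 1010 XOR 1101 = 0111
  pos 1: 1111 XOR 1101 = 0010
  pos 3: 1010 XOR 1101 = 0111
  pos 4: 1110 XOR 1101 = 0011
  pos 6: 1101 XOR 1101 = 0000
Remainder (last 3 bits) = 000. This is the CRC / FCS.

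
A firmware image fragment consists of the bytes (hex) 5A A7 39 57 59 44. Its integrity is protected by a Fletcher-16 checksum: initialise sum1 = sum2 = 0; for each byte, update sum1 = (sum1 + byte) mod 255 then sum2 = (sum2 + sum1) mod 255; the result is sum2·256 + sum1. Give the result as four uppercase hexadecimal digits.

Running sums (mod 255):
  after byte 0 (5A): sum1=90, sum2=90
  after byte 1 (A7): sum1=2, sum2=92
  after byte 2 (39): sum1=59, sum2=151
  after byte 3 (57): sum1=146, sum2=42
  after byte 4 (59): sum1=235, sum2=22
  after byte 5 (44): sum1=48, sum2=70
Checksum = sum2·256 + sum1 = 70·256 + 48 = 17968 = 0x4630.

4630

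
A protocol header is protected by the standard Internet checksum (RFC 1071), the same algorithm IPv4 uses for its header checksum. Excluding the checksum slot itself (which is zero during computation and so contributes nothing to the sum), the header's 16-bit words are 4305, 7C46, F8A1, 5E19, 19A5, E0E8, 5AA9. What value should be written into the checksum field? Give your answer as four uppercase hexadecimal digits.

94C1

One's-complement addition (fold any carry out of bit 15 back into bit 0):
  0x4305 + 0x7C46 = 0x0BF4B
  0xBF4B + 0xF8A1 = 0x1B7EC → wrap carry → 0xB7ED
  0xB7ED + 0x5E19 = 0x11606 → wrap carry → 0x1607
  0x1607 + 0x19A5 = 0x02FAC
  0x2FAC + 0xE0E8 = 0x11094 → wrap carry → 0x1095
  0x1095 + 0x5AA9 = 0x06B3E
One's-complement sum = 0x6B3E.
Checksum = ~0x6B3E & 0xFFFF = 0x94C1.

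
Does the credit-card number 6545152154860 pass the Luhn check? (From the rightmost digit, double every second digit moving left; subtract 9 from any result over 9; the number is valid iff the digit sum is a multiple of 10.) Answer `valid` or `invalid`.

invalid

From the right, keep odd positions and double even positions (subtract 9 from any doubled value over 9):
  doubled (positions 2,4,...): 3 8 2 1 1 1 → sum 16
  kept (positions 1,3,...): 0 8 5 2 1 4 6 → sum 26
Total = 42.
42 mod 10 = 2, so the number is invalid.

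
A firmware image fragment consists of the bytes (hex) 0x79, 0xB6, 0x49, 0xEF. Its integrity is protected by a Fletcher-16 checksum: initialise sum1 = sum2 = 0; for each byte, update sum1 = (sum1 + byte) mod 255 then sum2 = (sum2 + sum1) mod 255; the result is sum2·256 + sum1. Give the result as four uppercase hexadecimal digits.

Running sums (mod 255):
  after byte 0 (0x79): sum1=121, sum2=121
  after byte 1 (0xB6): sum1=48, sum2=169
  after byte 2 (0x49): sum1=121, sum2=35
  after byte 3 (0xEF): sum1=105, sum2=140
Checksum = sum2·256 + sum1 = 140·256 + 105 = 35945 = 0x8C69.

8C69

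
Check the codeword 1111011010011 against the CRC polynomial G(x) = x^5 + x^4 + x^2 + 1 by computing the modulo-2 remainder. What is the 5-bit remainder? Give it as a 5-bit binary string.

01011

Modulo-2 division of 1111011010011 by 110101:
  pos 0: 111101 XOR 110101 = 001000
  pos 2: 100010 XOR 110101 = 010111
  pos 3: 101111 XOR 110101 = 011010
  pos 4: 110100 XOR 110101 = 000001
Remainder = 01011 (nonzero — an error is detected).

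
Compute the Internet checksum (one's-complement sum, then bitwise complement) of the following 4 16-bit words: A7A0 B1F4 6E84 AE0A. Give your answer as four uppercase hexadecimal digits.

89DB

One's-complement addition (fold any carry out of bit 15 back into bit 0):
  0xA7A0 + 0xB1F4 = 0x15994 → wrap carry → 0x5995
  0x5995 + 0x6E84 = 0x0C819
  0xC819 + 0xAE0A = 0x17623 → wrap carry → 0x7624
One's-complement sum = 0x7624.
Checksum = ~0x7624 & 0xFFFF = 0x89DB.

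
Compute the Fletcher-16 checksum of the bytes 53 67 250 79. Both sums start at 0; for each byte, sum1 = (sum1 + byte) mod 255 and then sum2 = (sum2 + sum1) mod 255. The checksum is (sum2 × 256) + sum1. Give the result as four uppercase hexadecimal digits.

Running sums (mod 255):
  after byte 0 (53): sum1=53, sum2=53
  after byte 1 (67): sum1=120, sum2=173
  after byte 2 (250): sum1=115, sum2=33
  after byte 3 (79): sum1=194, sum2=227
Checksum = sum2·256 + sum1 = 227·256 + 194 = 58306 = 0xE3C2.

E3C2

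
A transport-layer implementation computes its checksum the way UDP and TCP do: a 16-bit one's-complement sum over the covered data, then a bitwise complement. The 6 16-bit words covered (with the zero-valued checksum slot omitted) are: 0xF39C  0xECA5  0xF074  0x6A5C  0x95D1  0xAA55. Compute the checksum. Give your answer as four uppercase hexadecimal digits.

One's-complement addition (fold any carry out of bit 15 back into bit 0):
  0xF39C + 0xECA5 = 0x1E041 → wrap carry → 0xE042
  0xE042 + 0xF074 = 0x1D0B6 → wrap carry → 0xD0B7
  0xD0B7 + 0x6A5C = 0x13B13 → wrap carry → 0x3B14
  0x3B14 + 0x95D1 = 0x0D0E5
  0xD0E5 + 0xAA55 = 0x17B3A → wrap carry → 0x7B3B
One's-complement sum = 0x7B3B.
Checksum = ~0x7B3B & 0xFFFF = 0x84C4.

84C4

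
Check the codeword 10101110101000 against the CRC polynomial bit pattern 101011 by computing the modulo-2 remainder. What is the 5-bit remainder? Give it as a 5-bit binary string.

Modulo-2 division of 10101110101000 by 101011:
  pos 0: 101011 XOR 101011 = 000000
  pos 6: 101010 XOR 101011 = 000001
Remainder = 00100 (nonzero — an error is detected).

00100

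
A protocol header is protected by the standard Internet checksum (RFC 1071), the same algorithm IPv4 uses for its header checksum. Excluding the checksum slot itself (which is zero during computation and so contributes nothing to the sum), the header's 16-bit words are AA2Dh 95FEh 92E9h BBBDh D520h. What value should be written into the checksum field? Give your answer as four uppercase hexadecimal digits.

9C0B

One's-complement addition (fold any carry out of bit 15 back into bit 0):
  0xAA2D + 0x95FE = 0x1402B → wrap carry → 0x402C
  0x402C + 0x92E9 = 0x0D315
  0xD315 + 0xBBBD = 0x18ED2 → wrap carry → 0x8ED3
  0x8ED3 + 0xD520 = 0x163F3 → wrap carry → 0x63F4
One's-complement sum = 0x63F4.
Checksum = ~0x63F4 & 0xFFFF = 0x9C0B.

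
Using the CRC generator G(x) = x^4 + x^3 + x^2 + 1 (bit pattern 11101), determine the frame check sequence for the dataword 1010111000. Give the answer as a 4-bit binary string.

0100

Append 4 zeros: 10101110000000. Divide by 11101 (XOR where the leading bit is 1):
  pos 0: 10101 XOR 11101 = 01000
  pos 1: 10001 XOR 11101 = 01100
  pos 2: 11001 XOR 11101 = 00100
  pos 4: 10000 XOR 11101 = 01101
  pos 5: 11010 XOR 11101 = 00111
  pos 7: 11100 XOR 11101 = 00001
Remainder (last 4 bits) = 0100. This is the CRC / FCS.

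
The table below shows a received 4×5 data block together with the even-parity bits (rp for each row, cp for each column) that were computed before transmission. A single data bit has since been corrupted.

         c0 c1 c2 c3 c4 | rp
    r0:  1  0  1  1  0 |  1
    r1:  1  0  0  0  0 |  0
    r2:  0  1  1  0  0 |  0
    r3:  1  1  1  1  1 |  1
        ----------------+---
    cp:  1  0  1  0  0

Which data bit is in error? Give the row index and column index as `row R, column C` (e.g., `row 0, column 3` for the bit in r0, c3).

Recompute each row's even parity and compare to rp:
  r0: data parity 1, sent rp 1 → ok
  r1: data parity 1, sent rp 0 → mismatch
  r2: data parity 0, sent rp 0 → ok
  r3: data parity 1, sent rp 1 → ok
Recompute each column's even parity and compare to cp:
  c0: data parity 1, sent cp 1 → ok
  c1: data parity 0, sent cp 0 → ok
  c2: data parity 1, sent cp 1 → ok
  c3: data parity 0, sent cp 0 → ok
  c4: data parity 1, sent cp 0 → mismatch
Exactly one row (r1) and one column (c4) fail → the flipped bit is at their intersection.

row 1, column 4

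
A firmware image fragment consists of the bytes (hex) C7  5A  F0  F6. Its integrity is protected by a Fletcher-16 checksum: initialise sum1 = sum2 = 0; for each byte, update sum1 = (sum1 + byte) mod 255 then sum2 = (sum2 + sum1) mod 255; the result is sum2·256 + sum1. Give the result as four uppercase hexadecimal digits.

070A

Running sums (mod 255):
  after byte 0 (C7): sum1=199, sum2=199
  after byte 1 (5A): sum1=34, sum2=233
  after byte 2 (F0): sum1=19, sum2=252
  after byte 3 (F6): sum1=10, sum2=7
Checksum = sum2·256 + sum1 = 7·256 + 10 = 1802 = 0x070A.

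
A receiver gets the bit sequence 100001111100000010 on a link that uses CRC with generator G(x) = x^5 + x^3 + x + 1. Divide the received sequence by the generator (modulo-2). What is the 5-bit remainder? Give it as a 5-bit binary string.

Modulo-2 division of 100001111100000010 by 101011:
  pos 0: 100001 XOR 101011 = 001010
  pos 2: 101011 XOR 101011 = 000000
  pos 8: 110000 XOR 101011 = 011011
  pos 9: 110110 XOR 101011 = 011101
  pos 10: 111010 XOR 101011 = 010001
  pos 11: 100011 XOR 101011 = 001000
Remainder = 10000 (nonzero — an error is detected).

10000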